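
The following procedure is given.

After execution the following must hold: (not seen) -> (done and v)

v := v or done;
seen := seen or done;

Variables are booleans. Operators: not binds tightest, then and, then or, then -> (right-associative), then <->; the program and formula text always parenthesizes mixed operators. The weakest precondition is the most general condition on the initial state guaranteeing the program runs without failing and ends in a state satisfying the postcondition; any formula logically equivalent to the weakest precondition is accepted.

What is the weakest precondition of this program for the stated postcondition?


Working backward. After the program, (not seen) -> (done and v) must hold.
Before seen := seen or done: (not (seen or done)) -> (done and v)
Before v := v or done: (not (seen or done)) -> (done and (v or done))
Answer: WP = (not (seen or done)) -> (done and (v or done))


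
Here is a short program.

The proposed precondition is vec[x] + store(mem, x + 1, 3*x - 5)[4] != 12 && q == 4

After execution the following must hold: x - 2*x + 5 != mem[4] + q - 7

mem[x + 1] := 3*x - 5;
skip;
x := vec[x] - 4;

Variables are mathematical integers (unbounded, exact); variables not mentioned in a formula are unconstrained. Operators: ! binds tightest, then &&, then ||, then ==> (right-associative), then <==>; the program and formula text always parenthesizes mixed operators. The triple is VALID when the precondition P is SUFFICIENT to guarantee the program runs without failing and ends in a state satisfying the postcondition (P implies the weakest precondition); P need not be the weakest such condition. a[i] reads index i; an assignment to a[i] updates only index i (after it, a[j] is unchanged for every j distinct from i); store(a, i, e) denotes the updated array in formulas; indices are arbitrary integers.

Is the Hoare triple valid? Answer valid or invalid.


Working backward. After the program, the postcondition x - 2*x + 5 != mem[4] + q - 7 must hold; in canonical form it is mem[4] + q + x != 12.
Before x := vec[x] - 4: mem[4] + vec[x] + q != 16
Before skip: mem[4] + vec[x] + q != 16
Before mem[x + 1] := 3*x - 5: vec[x] + store(mem, x + 1, 3*x - 5)[4] + q != 16
The weakest precondition is vec[x] + store(mem, x + 1, 3*x - 5)[4] + q != 16.
Check whether vec[x] + store(mem, x + 1, 3*x - 5)[4] != 12 && q == 4 implies it.
Every state satisfying the precondition satisfies the weakest precondition: the implication holds.
Answer: valid


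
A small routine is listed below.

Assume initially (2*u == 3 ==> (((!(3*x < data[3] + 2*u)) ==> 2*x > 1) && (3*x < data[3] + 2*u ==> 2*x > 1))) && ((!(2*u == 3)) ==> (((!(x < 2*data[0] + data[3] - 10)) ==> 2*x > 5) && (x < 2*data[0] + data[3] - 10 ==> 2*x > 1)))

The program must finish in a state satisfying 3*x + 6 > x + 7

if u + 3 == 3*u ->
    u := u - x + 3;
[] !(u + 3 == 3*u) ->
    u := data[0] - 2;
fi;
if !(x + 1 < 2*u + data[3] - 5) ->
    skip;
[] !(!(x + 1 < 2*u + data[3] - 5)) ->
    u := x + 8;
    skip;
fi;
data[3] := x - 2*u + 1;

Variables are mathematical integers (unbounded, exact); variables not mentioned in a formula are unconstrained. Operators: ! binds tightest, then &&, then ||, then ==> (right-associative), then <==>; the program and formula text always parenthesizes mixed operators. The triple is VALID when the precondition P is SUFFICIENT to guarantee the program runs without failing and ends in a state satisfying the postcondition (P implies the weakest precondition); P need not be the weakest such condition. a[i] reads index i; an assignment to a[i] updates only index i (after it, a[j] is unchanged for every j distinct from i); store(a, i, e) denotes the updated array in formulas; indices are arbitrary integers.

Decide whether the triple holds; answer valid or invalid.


Working backward. After the program, the postcondition 3*x + 6 > x + 7 must hold; in canonical form it is 2*x > 1.
Before data[3] := x - 2*u + 1: 2*x > 1
Then branch requires 2*x > 1; else branch requires 2*x > 1.
Before the if: ((!(x < data[3] + 2*u - 6)) ==> 2*x > 1) && (x < data[3] + 2*u - 6 ==> 2*x > 1)
Then branch requires ((!(3*x < data[3] + 2*u)) ==> 2*x > 1) && (3*x < data[3] + 2*u ==> 2*x > 1); else branch requires ((!(x < 2*data[0] + data[3] - 10)) ==> 2*x > 1) && (x < 2*data[0] + data[3] - 10 ==> 2*x > 1).
Before the if: (2*u == 3 ==> (((!(3*x < data[3] + 2*u)) ==> 2*x > 1) && (3*x < data[3] + 2*u ==> 2*x > 1))) && ((!(2*u == 3)) ==> (((!(x < 2*data[0] + data[3] - 10)) ==> 2*x > 1) && (x < 2*data[0] + data[3] - 10 ==> 2*x > 1)))
The weakest precondition is (2*u == 3 ==> (((!(3*x < data[3] + 2*u)) ==> 2*x > 1) && (3*x < data[3] + 2*u ==> 2*x > 1))) && ((!(2*u == 3)) ==> (((!(x < 2*data[0] + data[3] - 10)) ==> 2*x > 1) && (x < 2*data[0] + data[3] - 10 ==> 2*x > 1))).
Check whether (2*u == 3 ==> (((!(3*x < data[3] + 2*u)) ==> 2*x > 1) && (3*x < data[3] + 2*u ==> 2*x > 1))) && ((!(2*u == 3)) ==> (((!(x < 2*data[0] + data[3] - 10)) ==> 2*x > 5) && (x < 2*data[0] + data[3] - 10 ==> 2*x > 1))) implies it.
Every state satisfying the precondition satisfies the weakest precondition: the implication holds.
Answer: valid


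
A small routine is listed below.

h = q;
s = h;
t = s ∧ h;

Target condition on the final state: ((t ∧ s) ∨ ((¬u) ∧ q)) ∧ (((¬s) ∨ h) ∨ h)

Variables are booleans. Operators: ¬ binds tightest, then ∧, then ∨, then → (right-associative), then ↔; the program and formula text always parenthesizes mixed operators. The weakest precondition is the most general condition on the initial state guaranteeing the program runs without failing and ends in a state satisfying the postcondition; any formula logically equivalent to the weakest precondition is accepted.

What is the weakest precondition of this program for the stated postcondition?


Working backward. After the program, the postcondition ((t ∧ s) ∨ ((¬u) ∧ q)) ∧ (((¬s) ∨ h) ∨ h) must hold; in canonical form it is ((t ∧ s) ∨ ((¬u) ∧ q)) ∧ ((¬s) ∨ h).
Before t := s ∧ h: ((s ∧ h) ∨ ((¬u) ∧ q)) ∧ ((¬s) ∨ h)
Before s := h: h ∨ ((¬u) ∧ q)
Before h := q: q ∨ ((¬u) ∧ q)
Answer: WP = q ∨ ((¬u) ∧ q)


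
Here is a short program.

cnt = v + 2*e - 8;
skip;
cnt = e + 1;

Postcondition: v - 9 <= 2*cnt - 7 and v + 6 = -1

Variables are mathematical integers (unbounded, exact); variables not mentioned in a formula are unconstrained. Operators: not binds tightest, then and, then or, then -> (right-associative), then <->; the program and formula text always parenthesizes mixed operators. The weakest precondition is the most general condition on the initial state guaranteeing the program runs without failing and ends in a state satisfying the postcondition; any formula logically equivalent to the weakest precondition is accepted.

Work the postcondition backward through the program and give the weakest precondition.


Working backward. After the program, the postcondition v - 9 <= 2*cnt - 7 and v + 6 = -1 must hold; in canonical form it is v <= 2*cnt + 2 and v = -7.
Before cnt := e + 1: v <= 2*e + 4 and v = -7
Before skip: v <= 2*e + 4 and v = -7
Before cnt := v + 2*e - 8: v <= 2*e + 4 and v = -7
Answer: WP = v <= 2*e + 4 and v = -7


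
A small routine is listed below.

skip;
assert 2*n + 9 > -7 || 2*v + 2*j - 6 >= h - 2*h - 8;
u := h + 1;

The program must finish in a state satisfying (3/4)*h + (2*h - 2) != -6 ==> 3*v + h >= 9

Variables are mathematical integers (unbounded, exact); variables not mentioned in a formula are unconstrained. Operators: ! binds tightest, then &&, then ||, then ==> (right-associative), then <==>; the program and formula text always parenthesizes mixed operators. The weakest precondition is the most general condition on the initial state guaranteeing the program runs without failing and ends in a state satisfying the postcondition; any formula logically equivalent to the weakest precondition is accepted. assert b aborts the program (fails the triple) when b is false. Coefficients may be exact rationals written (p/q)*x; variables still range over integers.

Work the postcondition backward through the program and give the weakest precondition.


Working backward. After the program, the postcondition (3/4)*h + (2*h - 2) != -6 ==> 3*v + h >= 9 must hold; in canonical form it is (11/4)*h != -4 ==> h + 3*v >= 9.
Before u := h + 1: (11/4)*h != -4 ==> h + 3*v >= 9
Before assert 2*n + 9 > -7 || 2*v + 2*j - 6 >= h - 2*h - 8: (2*n > -16 || h + 2*j + 2*v >= -2) && ((11/4)*h != -4 ==> h + 3*v >= 9)
Before skip: (2*n > -16 || h + 2*j + 2*v >= -2) && ((11/4)*h != -4 ==> h + 3*v >= 9)
Answer: WP = (2*n > -16 || h + 2*j + 2*v >= -2) && ((11/4)*h != -4 ==> h + 3*v >= 9)


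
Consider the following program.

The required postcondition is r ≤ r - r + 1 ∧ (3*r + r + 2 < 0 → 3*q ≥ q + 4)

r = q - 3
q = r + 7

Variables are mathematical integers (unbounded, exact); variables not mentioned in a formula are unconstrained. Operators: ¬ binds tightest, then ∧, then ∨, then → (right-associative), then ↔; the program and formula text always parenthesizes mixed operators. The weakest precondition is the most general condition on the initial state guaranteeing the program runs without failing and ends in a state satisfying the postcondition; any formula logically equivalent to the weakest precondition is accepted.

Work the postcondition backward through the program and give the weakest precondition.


Working backward. After the program, the postcondition r ≤ r - r + 1 ∧ (3*r + r + 2 < 0 → 3*q ≥ q + 4) must hold; in canonical form it is r ≤ 1 ∧ (4*r < -2 → 2*q ≥ 4).
Before q := r + 7: r ≤ 1 ∧ (4*r < -2 → 2*r ≥ -10)
Before r := q - 3: q ≤ 4 ∧ (4*q < 10 → 2*q ≥ -4)
Answer: WP = q ≤ 4 ∧ (4*q < 10 → 2*q ≥ -4)


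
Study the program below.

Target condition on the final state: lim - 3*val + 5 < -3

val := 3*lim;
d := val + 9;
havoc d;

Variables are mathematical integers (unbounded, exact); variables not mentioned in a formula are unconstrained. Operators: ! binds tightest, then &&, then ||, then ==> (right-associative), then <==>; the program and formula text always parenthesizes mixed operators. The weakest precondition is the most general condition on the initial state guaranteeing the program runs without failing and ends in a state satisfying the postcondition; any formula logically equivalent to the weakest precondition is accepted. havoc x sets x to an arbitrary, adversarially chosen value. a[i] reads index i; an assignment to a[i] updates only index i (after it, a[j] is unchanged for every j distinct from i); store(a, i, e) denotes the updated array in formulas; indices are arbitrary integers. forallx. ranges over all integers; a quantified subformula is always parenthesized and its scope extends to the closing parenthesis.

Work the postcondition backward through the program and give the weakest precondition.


Working backward. After the program, the postcondition lim - 3*val + 5 < -3 must hold; in canonical form it is lim < 3*val - 8.
Before havoc d: lim < 3*val - 8
Before d := val + 9: lim < 3*val - 8
Before val := 3*lim: 8*lim > 8
Answer: WP = 8*lim > 8


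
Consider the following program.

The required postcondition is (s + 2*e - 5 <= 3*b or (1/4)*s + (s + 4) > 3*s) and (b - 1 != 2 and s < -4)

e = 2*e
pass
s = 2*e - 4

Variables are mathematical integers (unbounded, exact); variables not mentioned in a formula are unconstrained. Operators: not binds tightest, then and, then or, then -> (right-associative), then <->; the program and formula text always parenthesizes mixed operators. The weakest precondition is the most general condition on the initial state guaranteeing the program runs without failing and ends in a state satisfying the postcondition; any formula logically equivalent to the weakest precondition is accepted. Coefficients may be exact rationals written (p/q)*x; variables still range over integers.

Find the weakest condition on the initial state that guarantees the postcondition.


Working backward. After the program, the postcondition (s + 2*e - 5 <= 3*b or (1/4)*s + (s + 4) > 3*s) and (b - 1 != 2 and s < -4) must hold; in canonical form it is (2*e + s <= 3*b + 5 or (7/4)*s < 4) and b != 3 and s < -4.
Before s := 2*e - 4: (4*e <= 3*b + 9 or (7/2)*e < 11) and b != 3 and 2*e < 0
Before skip: (4*e <= 3*b + 9 or (7/2)*e < 11) and b != 3 and 2*e < 0
Before e := 2*e: (8*e <= 3*b + 9 or 7*e < 11) and b != 3 and 4*e < 0
Answer: WP = (8*e <= 3*b + 9 or 7*e < 11) and b != 3 and 4*e < 0


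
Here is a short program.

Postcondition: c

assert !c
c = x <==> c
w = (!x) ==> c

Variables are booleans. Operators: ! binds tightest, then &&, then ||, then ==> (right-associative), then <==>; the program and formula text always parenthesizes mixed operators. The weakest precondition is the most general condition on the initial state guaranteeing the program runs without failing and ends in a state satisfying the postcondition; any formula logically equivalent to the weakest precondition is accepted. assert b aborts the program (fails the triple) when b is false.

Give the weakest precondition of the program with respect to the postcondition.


Working backward. After the program, c must hold.
Before w := (!x) ==> c: c
Before c := x <==> c: x <==> c
Before assert !c: (!c) && (x <==> c)
Answer: WP = (!c) && (x <==> c)


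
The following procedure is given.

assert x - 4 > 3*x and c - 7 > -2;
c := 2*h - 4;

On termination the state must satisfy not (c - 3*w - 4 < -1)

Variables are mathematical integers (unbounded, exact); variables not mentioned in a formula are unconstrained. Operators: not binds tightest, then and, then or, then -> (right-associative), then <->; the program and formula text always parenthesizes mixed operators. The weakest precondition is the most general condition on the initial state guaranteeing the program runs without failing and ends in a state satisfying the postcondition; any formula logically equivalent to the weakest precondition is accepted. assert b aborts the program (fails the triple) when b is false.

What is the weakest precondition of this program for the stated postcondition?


Working backward. After the program, the postcondition not (c - 3*w - 4 < -1) must hold; in canonical form it is not (c < 3*w + 3).
Before c := 2*h - 4: not (2*h < 3*w + 7)
Before assert x - 4 > 3*x and c - 7 > -2: 2*x < -4 and c > 5 and (not (2*h < 3*w + 7))
Answer: WP = 2*x < -4 and c > 5 and (not (2*h < 3*w + 7))


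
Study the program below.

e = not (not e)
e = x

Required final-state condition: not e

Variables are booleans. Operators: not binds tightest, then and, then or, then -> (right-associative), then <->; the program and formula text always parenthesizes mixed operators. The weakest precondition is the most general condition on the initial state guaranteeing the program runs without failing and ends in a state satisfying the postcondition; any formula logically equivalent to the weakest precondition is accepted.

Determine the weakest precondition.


Working backward. After the program, not e must hold.
Before e := x: not x
Before e := not (not e): not x
Answer: WP = not x


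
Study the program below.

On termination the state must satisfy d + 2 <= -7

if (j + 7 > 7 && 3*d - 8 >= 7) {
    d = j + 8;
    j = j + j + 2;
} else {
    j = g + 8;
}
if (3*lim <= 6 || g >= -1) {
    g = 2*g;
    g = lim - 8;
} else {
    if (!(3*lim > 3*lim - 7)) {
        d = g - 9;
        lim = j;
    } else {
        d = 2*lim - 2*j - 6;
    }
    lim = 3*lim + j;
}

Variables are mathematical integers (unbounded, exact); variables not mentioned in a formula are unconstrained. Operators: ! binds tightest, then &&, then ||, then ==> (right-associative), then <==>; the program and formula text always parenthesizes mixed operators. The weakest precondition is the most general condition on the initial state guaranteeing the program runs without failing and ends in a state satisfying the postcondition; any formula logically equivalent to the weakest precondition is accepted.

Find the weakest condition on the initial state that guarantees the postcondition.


Working backward. After the program, the postcondition d + 2 <= -7 must hold; in canonical form it is d <= -9.
Then branch requires d <= -9; else branch requires 2*lim <= 2*j - 3.
Before the if: ((3*lim <= 6 || g >= -1) ==> d <= -9) && ((!(3*lim <= 6 || g >= -1)) ==> 2*lim <= 2*j - 3)
Then branch requires ((3*lim <= 6 || g >= -1) ==> j <= -17) && ((!(3*lim <= 6 || g >= -1)) ==> 2*lim <= 4*j + 1); else branch requires ((3*lim <= 6 || g >= -1) ==> d <= -9) && ((!(3*lim <= 6 || g >= -1)) ==> 2*lim <= 2*g + 13).
Before the if: ((j > 0 && 3*d >= 15) ==> (((3*lim <= 6 || g >= -1) ==> j <= -17) && ((!(3*lim <= 6 || g >= -1)) ==> 2*lim <= 4*j + 1))) && ((!(j > 0 && 3*d >= 15)) ==> (((3*lim <= 6 || g >= -1) ==> d <= -9) && ((!(3*lim <= 6 || g >= -1)) ==> 2*lim <= 2*g + 13)))
Answer: WP = ((j > 0 && 3*d >= 15) ==> (((3*lim <= 6 || g >= -1) ==> j <= -17) && ((!(3*lim <= 6 || g >= -1)) ==> 2*lim <= 4*j + 1))) && ((!(j > 0 && 3*d >= 15)) ==> (((3*lim <= 6 || g >= -1) ==> d <= -9) && ((!(3*lim <= 6 || g >= -1)) ==> 2*lim <= 2*g + 13)))


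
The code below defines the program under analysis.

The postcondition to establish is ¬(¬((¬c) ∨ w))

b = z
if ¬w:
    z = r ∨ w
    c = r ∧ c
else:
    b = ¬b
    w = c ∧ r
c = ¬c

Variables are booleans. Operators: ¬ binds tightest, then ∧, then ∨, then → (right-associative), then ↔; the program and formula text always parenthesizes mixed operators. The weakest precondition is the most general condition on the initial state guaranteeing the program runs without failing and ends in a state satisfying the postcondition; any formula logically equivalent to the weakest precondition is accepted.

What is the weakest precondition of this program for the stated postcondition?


Working backward. After the program, the postcondition ¬(¬((¬c) ∨ w)) must hold; in canonical form it is (¬c) ∨ w.
Before c := ¬c: c ∨ w
Then branch requires (r ∧ c) ∨ w; else branch requires c ∨ (c ∧ r).
Before the if: ((¬w) → ((r ∧ c) ∨ w)) ∧ (w → (c ∨ (c ∧ r)))
Before b := z: ((¬w) → ((r ∧ c) ∨ w)) ∧ (w → (c ∨ (c ∧ r)))
Answer: WP = ((¬w) → ((r ∧ c) ∨ w)) ∧ (w → (c ∨ (c ∧ r)))


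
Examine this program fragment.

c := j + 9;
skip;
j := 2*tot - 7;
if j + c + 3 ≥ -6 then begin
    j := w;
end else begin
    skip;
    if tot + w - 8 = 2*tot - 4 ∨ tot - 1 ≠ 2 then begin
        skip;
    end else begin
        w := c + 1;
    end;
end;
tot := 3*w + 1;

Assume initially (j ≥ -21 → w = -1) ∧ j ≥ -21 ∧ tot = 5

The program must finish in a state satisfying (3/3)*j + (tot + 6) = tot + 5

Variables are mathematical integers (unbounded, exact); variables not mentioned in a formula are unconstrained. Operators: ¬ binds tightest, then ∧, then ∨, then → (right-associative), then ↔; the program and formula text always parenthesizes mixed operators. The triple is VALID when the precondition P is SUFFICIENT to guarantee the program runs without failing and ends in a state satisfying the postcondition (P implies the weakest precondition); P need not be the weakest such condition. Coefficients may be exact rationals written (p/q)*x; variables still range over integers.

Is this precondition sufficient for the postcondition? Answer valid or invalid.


Working backward. After the program, the postcondition (3/3)*j + (tot + 6) = tot + 5 must hold; in canonical form it is j = -1.
Before tot := 3*w + 1: j = -1
Then branch requires w = -1; else branch requires ((w = tot + 4 ∨ tot ≠ 3) → j = -1) ∧ ((¬(w = tot + 4 ∨ tot ≠ 3)) → j = -1).
Before the if: (c + j ≥ -9 → w = -1) ∧ ((¬(c + j ≥ -9)) → (((w = tot + 4 ∨ tot ≠ 3) → j = -1) ∧ ((¬(w = tot + 4 ∨ tot ≠ 3)) → j = -1)))
Before j := 2*tot - 7: (c + 2*tot ≥ -2 → w = -1) ∧ ((¬(c + 2*tot ≥ -2)) → (((w = tot + 4 ∨ tot ≠ 3) → 2*tot = 6) ∧ ((¬(w = tot + 4 ∨ tot ≠ 3)) → 2*tot = 6)))
Before skip: (c + 2*tot ≥ -2 → w = -1) ∧ ((¬(c + 2*tot ≥ -2)) → (((w = tot + 4 ∨ tot ≠ 3) → 2*tot = 6) ∧ ((¬(w = tot + 4 ∨ tot ≠ 3)) → 2*tot = 6)))
Before c := j + 9: (j + 2*tot ≥ -11 → w = -1) ∧ ((¬(j + 2*tot ≥ -11)) → (((w = tot + 4 ∨ tot ≠ 3) → 2*tot = 6) ∧ ((¬(w = tot + 4 ∨ tot ≠ 3)) → 2*tot = 6)))
The weakest precondition is (j + 2*tot ≥ -11 → w = -1) ∧ ((¬(j + 2*tot ≥ -11)) → (((w = tot + 4 ∨ tot ≠ 3) → 2*tot = 6) ∧ ((¬(w = tot + 4 ∨ tot ≠ 3)) → 2*tot = 6))).
Check whether (j ≥ -21 → w = -1) ∧ j ≥ -21 ∧ tot = 5 implies it.
Every state satisfying the precondition satisfies the weakest precondition: the implication holds.
Answer: valid


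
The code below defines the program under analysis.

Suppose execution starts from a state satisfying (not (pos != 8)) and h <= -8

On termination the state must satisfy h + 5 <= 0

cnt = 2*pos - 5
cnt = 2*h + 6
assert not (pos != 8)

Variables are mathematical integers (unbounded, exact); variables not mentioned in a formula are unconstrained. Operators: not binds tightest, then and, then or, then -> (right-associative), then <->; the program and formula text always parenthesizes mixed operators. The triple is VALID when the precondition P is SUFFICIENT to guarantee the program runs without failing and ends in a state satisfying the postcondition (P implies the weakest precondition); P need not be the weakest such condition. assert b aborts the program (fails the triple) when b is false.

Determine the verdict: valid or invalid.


Working backward. After the program, the postcondition h + 5 <= 0 must hold; in canonical form it is h <= -5.
Before assert not (pos != 8): (not (pos != 8)) and h <= -5
Before cnt := 2*h + 6: (not (pos != 8)) and h <= -5
Before cnt := 2*pos - 5: (not (pos != 8)) and h <= -5
The weakest precondition is (not (pos != 8)) and h <= -5.
Check whether (not (pos != 8)) and h <= -8 implies it.
Every state satisfying the precondition satisfies the weakest precondition: the implication holds.
Answer: valid


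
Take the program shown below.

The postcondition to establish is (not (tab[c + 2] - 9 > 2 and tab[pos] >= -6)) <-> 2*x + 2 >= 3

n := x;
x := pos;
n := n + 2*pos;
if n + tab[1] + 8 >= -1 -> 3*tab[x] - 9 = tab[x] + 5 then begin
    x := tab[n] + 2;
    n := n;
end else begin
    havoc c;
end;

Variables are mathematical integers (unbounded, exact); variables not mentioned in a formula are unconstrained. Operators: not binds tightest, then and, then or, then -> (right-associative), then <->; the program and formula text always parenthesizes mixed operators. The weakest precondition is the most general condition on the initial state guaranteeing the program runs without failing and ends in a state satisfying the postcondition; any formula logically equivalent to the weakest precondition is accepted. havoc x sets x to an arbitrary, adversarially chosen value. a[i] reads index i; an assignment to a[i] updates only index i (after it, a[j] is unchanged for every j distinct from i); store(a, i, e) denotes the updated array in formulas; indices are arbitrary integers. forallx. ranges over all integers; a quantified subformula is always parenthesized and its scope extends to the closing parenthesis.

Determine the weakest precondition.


Working backward. After the program, the postcondition (not (tab[c + 2] - 9 > 2 and tab[pos] >= -6)) <-> 2*x + 2 >= 3 must hold; in canonical form it is (not (tab[c + 2] > 11 and tab[pos] >= -6)) <-> 2*x >= 1.
Then branch requires (not (tab[c + 2] > 11 and tab[pos] >= -6)) <-> 2*tab[n] >= -3; else branch requires forall c_1. ((not (tab[c_1 + 2] > 11 and tab[pos] >= -6)) <-> 2*x >= 1).
Before the if: ((tab[1] + n >= -9 -> 2*tab[x] = 14) -> ((not (tab[c + 2] > 11 and tab[pos] >= -6)) <-> 2*tab[n] >= -3)) and ((not (tab[1] + n >= -9 -> 2*tab[x] = 14)) -> (forall c_1. ((not (tab[c_1 + 2] > 11 and tab[pos] >= -6)) <-> 2*x >= 1)))
Before n := n + 2*pos: ((tab[1] + n + 2*pos >= -9 -> 2*tab[x] = 14) -> ((not (tab[c + 2] > 11 and tab[pos] >= -6)) <-> 2*tab[n + 2*pos] >= -3)) and ((not (tab[1] + n + 2*pos >= -9 -> 2*tab[x] = 14)) -> (forall c_1. ((not (tab[c_1 + 2] > 11 and tab[pos] >= -6)) <-> 2*x >= 1)))
Before x := pos: ((tab[1] + n + 2*pos >= -9 -> 2*tab[pos] = 14) -> ((not (tab[c + 2] > 11 and tab[pos] >= -6)) <-> 2*tab[n + 2*pos] >= -3)) and ((not (tab[1] + n + 2*pos >= -9 -> 2*tab[pos] = 14)) -> (forall c_1. ((not (tab[c_1 + 2] > 11 and tab[pos] >= -6)) <-> 2*pos >= 1)))
Before n := x: ((tab[1] + 2*pos + x >= -9 -> 2*tab[pos] = 14) -> ((not (tab[c + 2] > 11 and tab[pos] >= -6)) <-> 2*tab[2*pos + x] >= -3)) and ((not (tab[1] + 2*pos + x >= -9 -> 2*tab[pos] = 14)) -> (forall c_1. ((not (tab[c_1 + 2] > 11 and tab[pos] >= -6)) <-> 2*pos >= 1)))
Answer: WP = ((tab[1] + 2*pos + x >= -9 -> 2*tab[pos] = 14) -> ((not (tab[c + 2] > 11 and tab[pos] >= -6)) <-> 2*tab[2*pos + x] >= -3)) and ((not (tab[1] + 2*pos + x >= -9 -> 2*tab[pos] = 14)) -> (forall c_1. ((not (tab[c_1 + 2] > 11 and tab[pos] >= -6)) <-> 2*pos >= 1)))


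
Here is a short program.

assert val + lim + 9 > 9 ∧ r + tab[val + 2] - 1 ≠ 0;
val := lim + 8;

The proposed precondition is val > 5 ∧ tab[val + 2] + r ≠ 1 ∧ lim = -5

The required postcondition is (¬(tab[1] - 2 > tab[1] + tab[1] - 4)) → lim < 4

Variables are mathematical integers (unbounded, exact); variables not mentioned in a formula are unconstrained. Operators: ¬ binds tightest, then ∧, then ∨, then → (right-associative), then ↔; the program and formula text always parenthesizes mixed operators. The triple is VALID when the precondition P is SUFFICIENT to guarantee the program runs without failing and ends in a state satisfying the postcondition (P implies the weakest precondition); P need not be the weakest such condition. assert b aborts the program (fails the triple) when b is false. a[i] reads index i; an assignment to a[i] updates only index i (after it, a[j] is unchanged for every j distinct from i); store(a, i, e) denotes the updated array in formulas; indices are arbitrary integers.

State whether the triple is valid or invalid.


Working backward. After the program, the postcondition (¬(tab[1] - 2 > tab[1] + tab[1] - 4)) → lim < 4 must hold; in canonical form it is (¬(tab[1] < 2)) → lim < 4.
Before val := lim + 8: (¬(tab[1] < 2)) → lim < 4
Before assert val + lim + 9 > 9 ∧ r + tab[val + 2] - 1 ≠ 0: lim + val > 0 ∧ tab[val + 2] + r ≠ 1 ∧ ((¬(tab[1] < 2)) → lim < 4)
The weakest precondition is lim + val > 0 ∧ tab[val + 2] + r ≠ 1 ∧ ((¬(tab[1] < 2)) → lim < 4).
Check whether val > 5 ∧ tab[val + 2] + r ≠ 1 ∧ lim = -5 implies it.
Every state satisfying the precondition satisfies the weakest precondition: the implication holds.
Answer: valid


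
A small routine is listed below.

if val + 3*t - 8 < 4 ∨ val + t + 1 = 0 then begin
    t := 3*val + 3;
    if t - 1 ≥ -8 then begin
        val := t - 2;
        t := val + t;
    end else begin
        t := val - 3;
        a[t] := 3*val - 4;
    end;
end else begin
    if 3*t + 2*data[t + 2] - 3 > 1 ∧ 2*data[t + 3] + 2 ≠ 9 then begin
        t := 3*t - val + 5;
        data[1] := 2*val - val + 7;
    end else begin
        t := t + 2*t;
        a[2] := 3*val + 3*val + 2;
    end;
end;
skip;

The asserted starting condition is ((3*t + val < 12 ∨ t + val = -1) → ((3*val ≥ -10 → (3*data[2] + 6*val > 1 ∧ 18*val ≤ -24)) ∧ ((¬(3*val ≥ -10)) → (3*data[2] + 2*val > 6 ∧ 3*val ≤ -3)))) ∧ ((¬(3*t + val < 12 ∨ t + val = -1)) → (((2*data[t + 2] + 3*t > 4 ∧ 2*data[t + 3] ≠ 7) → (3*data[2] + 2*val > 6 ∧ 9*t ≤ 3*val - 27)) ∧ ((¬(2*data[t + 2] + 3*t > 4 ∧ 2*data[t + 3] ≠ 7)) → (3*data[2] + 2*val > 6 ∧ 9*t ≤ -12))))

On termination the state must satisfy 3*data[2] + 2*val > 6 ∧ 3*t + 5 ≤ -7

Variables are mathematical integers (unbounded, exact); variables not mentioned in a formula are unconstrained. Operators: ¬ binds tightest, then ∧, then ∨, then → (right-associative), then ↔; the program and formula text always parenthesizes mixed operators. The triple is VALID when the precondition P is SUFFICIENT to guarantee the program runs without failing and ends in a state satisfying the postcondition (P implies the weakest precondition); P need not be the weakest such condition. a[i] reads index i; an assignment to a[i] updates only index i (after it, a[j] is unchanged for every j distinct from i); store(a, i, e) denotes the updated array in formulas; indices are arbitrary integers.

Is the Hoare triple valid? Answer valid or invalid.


Working backward. After the program, the postcondition 3*data[2] + 2*val > 6 ∧ 3*t + 5 ≤ -7 must hold; in canonical form it is 3*data[2] + 2*val > 6 ∧ 3*t ≤ -12.
Before skip: 3*data[2] + 2*val > 6 ∧ 3*t ≤ -12
Then branch requires (3*val ≥ -10 → (3*data[2] + 6*val > 4 ∧ 18*val ≤ -24)) ∧ ((¬(3*val ≥ -10)) → (3*data[2] + 2*val > 6 ∧ 3*val ≤ -3)); else branch requires ((2*data[t + 2] + 3*t > 4 ∧ 2*data[t + 3] ≠ 7) → (3*data[2] + 2*val > 6 ∧ 9*t ≤ 3*val - 27)) ∧ ((¬(2*data[t + 2] + 3*t > 4 ∧ 2*data[t + 3] ≠ 7)) → (3*data[2] + 2*val > 6 ∧ 9*t ≤ -12)).
Before the if: ((3*t + val < 12 ∨ t + val = -1) → ((3*val ≥ -10 → (3*data[2] + 6*val > 4 ∧ 18*val ≤ -24)) ∧ ((¬(3*val ≥ -10)) → (3*data[2] + 2*val > 6 ∧ 3*val ≤ -3)))) ∧ ((¬(3*t + val < 12 ∨ t + val = -1)) → (((2*data[t + 2] + 3*t > 4 ∧ 2*data[t + 3] ≠ 7) → (3*data[2] + 2*val > 6 ∧ 9*t ≤ 3*val - 27)) ∧ ((¬(2*data[t + 2] + 3*t > 4 ∧ 2*data[t + 3] ≠ 7)) → (3*data[2] + 2*val > 6 ∧ 9*t ≤ -12))))
The weakest precondition is ((3*t + val < 12 ∨ t + val = -1) → ((3*val ≥ -10 → (3*data[2] + 6*val > 4 ∧ 18*val ≤ -24)) ∧ ((¬(3*val ≥ -10)) → (3*data[2] + 2*val > 6 ∧ 3*val ≤ -3)))) ∧ ((¬(3*t + val < 12 ∨ t + val = -1)) → (((2*data[t + 2] + 3*t > 4 ∧ 2*data[t + 3] ≠ 7) → (3*data[2] + 2*val > 6 ∧ 9*t ≤ 3*val - 27)) ∧ ((¬(2*data[t + 2] + 3*t > 4 ∧ 2*data[t + 3] ≠ 7)) → (3*data[2] + 2*val > 6 ∧ 9*t ≤ -12)))).
Check whether ((3*t + val < 12 ∨ t + val = -1) → ((3*val ≥ -10 → (3*data[2] + 6*val > 1 ∧ 18*val ≤ -24)) ∧ ((¬(3*val ≥ -10)) → (3*data[2] + 2*val > 6 ∧ 3*val ≤ -3)))) ∧ ((¬(3*t + val < 12 ∨ t + val = -1)) → (((2*data[t + 2] + 3*t > 4 ∧ 2*data[t + 3] ≠ 7) → (3*data[2] + 2*val > 6 ∧ 9*t ≤ 3*val - 27)) ∧ ((¬(2*data[t + 2] + 3*t > 4 ∧ 2*data[t + 3] ≠ 7)) → (3*data[2] + 2*val > 6 ∧ 9*t ≤ -12)))) implies it.
Countermodel: at the initial state data = {[-2] = 7, [-1] = 7, [2] = 7, elsewhere 7}, t = -4, val = -3, the precondition holds but the weakest precondition fails.
Answer: invalid


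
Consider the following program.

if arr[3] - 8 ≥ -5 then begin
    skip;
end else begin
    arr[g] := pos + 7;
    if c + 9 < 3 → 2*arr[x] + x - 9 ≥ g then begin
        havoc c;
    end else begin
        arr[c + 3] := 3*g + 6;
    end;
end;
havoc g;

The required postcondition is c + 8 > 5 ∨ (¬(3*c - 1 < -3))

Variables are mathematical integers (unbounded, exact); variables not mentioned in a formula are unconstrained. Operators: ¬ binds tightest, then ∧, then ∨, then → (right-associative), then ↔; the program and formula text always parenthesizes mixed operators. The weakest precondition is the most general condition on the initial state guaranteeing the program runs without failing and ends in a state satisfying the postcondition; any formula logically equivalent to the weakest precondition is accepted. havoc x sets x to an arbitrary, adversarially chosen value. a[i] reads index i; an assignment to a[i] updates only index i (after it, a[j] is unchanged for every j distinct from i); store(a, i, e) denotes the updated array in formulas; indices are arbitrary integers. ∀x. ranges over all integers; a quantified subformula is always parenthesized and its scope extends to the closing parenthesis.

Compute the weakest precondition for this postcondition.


Working backward. After the program, the postcondition c + 8 > 5 ∨ (¬(3*c - 1 < -3)) must hold; in canonical form it is c > -3 ∨ (¬(3*c < -2)).
Before havoc g: c > -3 ∨ (¬(3*c < -2))
Then branch requires c > -3 ∨ (¬(3*c < -2)); else branch requires ((c < -6 → 2*store(arr, g, pos + 7)[x] + x ≥ g + 9) → (∀c_1. (c_1 > -3 ∨ (¬(3*c_1 < -2))))) ∧ ((¬(c < -6 → 2*store(arr, g, pos + 7)[x] + x ≥ g + 9)) → (c > -3 ∨ (¬(3*c < -2)))).
Before the if: (arr[3] ≥ 3 → (c > -3 ∨ (¬(3*c < -2)))) ∧ ((¬(arr[3] ≥ 3)) → (((c < -6 → 2*store(arr, g, pos + 7)[x] + x ≥ g + 9) → (∀c_1. (c_1 > -3 ∨ (¬(3*c_1 < -2))))) ∧ ((¬(c < -6 → 2*store(arr, g, pos + 7)[x] + x ≥ g + 9)) → (c > -3 ∨ (¬(3*c < -2))))))
Answer: WP = (arr[3] ≥ 3 → (c > -3 ∨ (¬(3*c < -2)))) ∧ ((¬(arr[3] ≥ 3)) → (((c < -6 → 2*store(arr, g, pos + 7)[x] + x ≥ g + 9) → (∀c_1. (c_1 > -3 ∨ (¬(3*c_1 < -2))))) ∧ ((¬(c < -6 → 2*store(arr, g, pos + 7)[x] + x ≥ g + 9)) → (c > -3 ∨ (¬(3*c < -2))))))


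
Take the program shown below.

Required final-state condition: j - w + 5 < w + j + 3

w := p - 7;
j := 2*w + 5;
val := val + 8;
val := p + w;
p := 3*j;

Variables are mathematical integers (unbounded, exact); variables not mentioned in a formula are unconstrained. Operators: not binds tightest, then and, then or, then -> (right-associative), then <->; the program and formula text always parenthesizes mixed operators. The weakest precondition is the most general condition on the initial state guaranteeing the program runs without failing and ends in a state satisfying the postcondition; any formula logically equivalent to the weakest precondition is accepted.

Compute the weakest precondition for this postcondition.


Working backward. After the program, the postcondition j - w + 5 < w + j + 3 must hold; in canonical form it is 2*w > 2.
Before p := 3*j: 2*w > 2
Before val := p + w: 2*w > 2
Before val := val + 8: 2*w > 2
Before j := 2*w + 5: 2*w > 2
Before w := p - 7: 2*p > 16
Answer: WP = 2*p > 16


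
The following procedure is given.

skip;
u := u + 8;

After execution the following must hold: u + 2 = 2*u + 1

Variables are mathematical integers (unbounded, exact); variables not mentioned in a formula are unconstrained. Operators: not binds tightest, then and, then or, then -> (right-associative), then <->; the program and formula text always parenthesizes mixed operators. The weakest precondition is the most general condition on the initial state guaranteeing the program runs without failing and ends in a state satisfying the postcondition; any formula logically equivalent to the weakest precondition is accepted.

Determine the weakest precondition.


Working backward. After the program, the postcondition u + 2 = 2*u + 1 must hold; in canonical form it is u = 1.
Before u := u + 8: u = -7
Before skip: u = -7
Answer: WP = u = -7


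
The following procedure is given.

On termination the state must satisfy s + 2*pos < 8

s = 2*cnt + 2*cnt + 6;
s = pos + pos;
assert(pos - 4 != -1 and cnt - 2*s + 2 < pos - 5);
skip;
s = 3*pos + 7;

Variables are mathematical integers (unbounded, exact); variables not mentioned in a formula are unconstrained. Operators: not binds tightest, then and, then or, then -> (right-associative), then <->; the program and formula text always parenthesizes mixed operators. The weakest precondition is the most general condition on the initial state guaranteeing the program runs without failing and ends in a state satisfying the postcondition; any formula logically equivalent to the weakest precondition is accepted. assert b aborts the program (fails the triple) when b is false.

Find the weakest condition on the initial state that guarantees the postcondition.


Working backward. After the program, the postcondition s + 2*pos < 8 must hold; in canonical form it is 2*pos + s < 8.
Before s := 3*pos + 7: 5*pos < 1
Before skip: 5*pos < 1
Before assert pos - 4 != -1 and cnt - 2*s + 2 < pos - 5: pos != 3 and cnt < pos + 2*s - 7 and 5*pos < 1
Before s := pos + pos: pos != 3 and cnt < 5*pos - 7 and 5*pos < 1
Before s := 2*cnt + 2*cnt + 6: pos != 3 and cnt < 5*pos - 7 and 5*pos < 1
Answer: WP = pos != 3 and cnt < 5*pos - 7 and 5*pos < 1


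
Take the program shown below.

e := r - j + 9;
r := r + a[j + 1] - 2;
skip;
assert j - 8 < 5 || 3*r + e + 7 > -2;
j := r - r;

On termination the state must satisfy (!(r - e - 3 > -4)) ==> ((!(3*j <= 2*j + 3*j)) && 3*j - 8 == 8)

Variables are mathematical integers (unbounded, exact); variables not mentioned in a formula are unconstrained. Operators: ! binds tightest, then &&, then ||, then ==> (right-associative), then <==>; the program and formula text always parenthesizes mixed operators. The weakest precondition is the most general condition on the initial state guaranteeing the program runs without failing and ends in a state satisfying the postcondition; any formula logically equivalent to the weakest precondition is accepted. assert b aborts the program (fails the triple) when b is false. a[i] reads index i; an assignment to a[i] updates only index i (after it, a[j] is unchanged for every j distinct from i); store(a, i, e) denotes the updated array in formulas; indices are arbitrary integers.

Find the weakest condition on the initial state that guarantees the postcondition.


Working backward. After the program, the postcondition (!(r - e - 3 > -4)) ==> ((!(3*j <= 2*j + 3*j)) && 3*j - 8 == 8) must hold; in canonical form it is (!(r > e - 1)) ==> ((!(2*j >= 0)) && 3*j == 16).
Before j := r - r: r > e - 1
Before assert j - 8 < 5 || 3*r + e + 7 > -2: (j < 13 || e + 3*r > -9) && r > e - 1
Before skip: (j < 13 || e + 3*r > -9) && r > e - 1
Before r := r + a[j + 1] - 2: (j < 13 || 3*a[j + 1] + e + 3*r > -3) && a[j + 1] + r > e + 1
Before e := r - j + 9: (j < 13 || 3*a[j + 1] + 4*r > j - 12) && a[j + 1] + j > 10
Answer: WP = (j < 13 || 3*a[j + 1] + 4*r > j - 12) && a[j + 1] + j > 10


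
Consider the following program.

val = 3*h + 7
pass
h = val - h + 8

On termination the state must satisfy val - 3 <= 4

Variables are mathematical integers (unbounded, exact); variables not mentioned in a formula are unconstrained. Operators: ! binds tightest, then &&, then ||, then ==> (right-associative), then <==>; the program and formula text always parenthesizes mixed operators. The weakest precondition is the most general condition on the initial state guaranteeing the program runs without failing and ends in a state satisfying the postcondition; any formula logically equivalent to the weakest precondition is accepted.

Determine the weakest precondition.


Working backward. After the program, the postcondition val - 3 <= 4 must hold; in canonical form it is val <= 7.
Before h := val - h + 8: val <= 7
Before skip: val <= 7
Before val := 3*h + 7: 3*h <= 0
Answer: WP = 3*h <= 0


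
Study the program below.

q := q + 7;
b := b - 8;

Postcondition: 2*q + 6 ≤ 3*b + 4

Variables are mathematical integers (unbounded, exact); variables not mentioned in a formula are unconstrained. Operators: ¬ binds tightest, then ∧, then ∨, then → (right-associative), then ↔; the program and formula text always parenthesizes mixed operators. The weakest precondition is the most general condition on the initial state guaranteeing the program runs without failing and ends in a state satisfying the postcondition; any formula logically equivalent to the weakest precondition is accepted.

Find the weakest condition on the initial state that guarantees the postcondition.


Working backward. After the program, the postcondition 2*q + 6 ≤ 3*b + 4 must hold; in canonical form it is 2*q ≤ 3*b - 2.
Before b := b - 8: 2*q ≤ 3*b - 26
Before q := q + 7: 2*q ≤ 3*b - 40
Answer: WP = 2*q ≤ 3*b - 40


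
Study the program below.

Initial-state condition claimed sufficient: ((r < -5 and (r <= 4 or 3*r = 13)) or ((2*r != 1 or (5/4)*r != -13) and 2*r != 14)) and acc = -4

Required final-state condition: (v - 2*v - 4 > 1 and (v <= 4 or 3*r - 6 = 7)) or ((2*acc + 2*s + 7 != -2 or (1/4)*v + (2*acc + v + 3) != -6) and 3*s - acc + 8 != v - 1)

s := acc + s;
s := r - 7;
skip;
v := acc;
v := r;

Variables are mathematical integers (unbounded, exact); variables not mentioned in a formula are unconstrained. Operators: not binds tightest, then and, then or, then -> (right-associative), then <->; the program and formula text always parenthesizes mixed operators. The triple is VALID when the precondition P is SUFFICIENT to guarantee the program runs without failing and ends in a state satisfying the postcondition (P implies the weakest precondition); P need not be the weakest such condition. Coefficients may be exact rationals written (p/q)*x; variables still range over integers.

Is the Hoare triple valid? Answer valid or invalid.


Working backward. After the program, the postcondition (v - 2*v - 4 > 1 and (v <= 4 or 3*r - 6 = 7)) or ((2*acc + 2*s + 7 != -2 or (1/4)*v + (2*acc + v + 3) != -6) and 3*s - acc + 8 != v - 1) must hold; in canonical form it is (v < -5 and (v <= 4 or 3*r = 13)) or ((2*acc + 2*s != -9 or 2*acc + (5/4)*v != -9) and 3*s != acc + v - 9).
Before v := r: (r < -5 and (r <= 4 or 3*r = 13)) or ((2*acc + 2*s != -9 or 2*acc + (5/4)*r != -9) and 3*s != acc + r - 9)
Before v := acc: (r < -5 and (r <= 4 or 3*r = 13)) or ((2*acc + 2*s != -9 or 2*acc + (5/4)*r != -9) and 3*s != acc + r - 9)
Before skip: (r < -5 and (r <= 4 or 3*r = 13)) or ((2*acc + 2*s != -9 or 2*acc + (5/4)*r != -9) and 3*s != acc + r - 9)
Before s := r - 7: (r < -5 and (r <= 4 or 3*r = 13)) or ((2*acc + 2*r != 5 or 2*acc + (5/4)*r != -9) and 2*r != acc + 12)
Before s := acc + s: (r < -5 and (r <= 4 or 3*r = 13)) or ((2*acc + 2*r != 5 or 2*acc + (5/4)*r != -9) and 2*r != acc + 12)
The weakest precondition is (r < -5 and (r <= 4 or 3*r = 13)) or ((2*acc + 2*r != 5 or 2*acc + (5/4)*r != -9) and 2*r != acc + 12).
Check whether ((r < -5 and (r <= 4 or 3*r = 13)) or ((2*r != 1 or (5/4)*r != -13) and 2*r != 14)) and acc = -4 implies it.
Countermodel: at the initial state acc = -4, r = 4, the precondition holds but the weakest precondition fails.
Answer: invalid
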